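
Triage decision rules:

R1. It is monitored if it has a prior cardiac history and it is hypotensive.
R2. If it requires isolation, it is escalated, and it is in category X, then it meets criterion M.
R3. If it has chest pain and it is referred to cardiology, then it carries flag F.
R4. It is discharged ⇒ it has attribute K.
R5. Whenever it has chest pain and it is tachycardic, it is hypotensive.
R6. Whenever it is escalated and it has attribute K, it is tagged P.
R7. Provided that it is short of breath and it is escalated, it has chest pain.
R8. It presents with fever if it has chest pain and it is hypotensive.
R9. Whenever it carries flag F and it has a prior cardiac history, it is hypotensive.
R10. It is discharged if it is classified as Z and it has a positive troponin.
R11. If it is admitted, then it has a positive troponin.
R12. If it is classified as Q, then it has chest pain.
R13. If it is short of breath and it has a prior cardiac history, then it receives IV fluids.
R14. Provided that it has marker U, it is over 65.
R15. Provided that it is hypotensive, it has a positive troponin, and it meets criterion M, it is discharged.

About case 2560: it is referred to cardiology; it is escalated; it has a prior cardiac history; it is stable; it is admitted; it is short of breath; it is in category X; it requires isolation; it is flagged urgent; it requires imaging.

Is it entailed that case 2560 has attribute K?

By R2 (it requires isolation, it is escalated, it is in category X): it meets criterion M.
By R7 (it is short of breath, it is escalated): it has chest pain.
By R11 (it is admitted): it has a positive troponin.
By R3 (it has chest pain, it is referred to cardiology): it carries flag F.
By R9 (it carries flag F, it has a prior cardiac history): it is hypotensive.
By R15 (it is hypotensive, it has a positive troponin, it meets criterion M): it is discharged.
By R4 (it is discharged): it has attribute K.

Yes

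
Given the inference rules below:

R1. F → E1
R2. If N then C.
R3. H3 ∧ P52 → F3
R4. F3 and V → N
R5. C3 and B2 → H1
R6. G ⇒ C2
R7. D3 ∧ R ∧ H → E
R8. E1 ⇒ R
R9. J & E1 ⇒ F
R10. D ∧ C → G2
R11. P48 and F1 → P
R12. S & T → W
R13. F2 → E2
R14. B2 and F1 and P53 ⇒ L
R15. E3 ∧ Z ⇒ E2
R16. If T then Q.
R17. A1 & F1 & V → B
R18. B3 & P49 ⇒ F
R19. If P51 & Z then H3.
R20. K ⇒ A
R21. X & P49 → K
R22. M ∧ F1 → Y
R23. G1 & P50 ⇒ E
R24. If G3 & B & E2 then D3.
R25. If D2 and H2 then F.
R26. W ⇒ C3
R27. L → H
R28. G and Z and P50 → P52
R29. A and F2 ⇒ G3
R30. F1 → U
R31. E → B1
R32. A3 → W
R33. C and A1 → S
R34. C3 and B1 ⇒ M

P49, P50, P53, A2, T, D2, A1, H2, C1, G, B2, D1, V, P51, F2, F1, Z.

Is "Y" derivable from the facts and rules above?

Forward chaining from the given facts derives: C2, E2, L, Q, B, H3, F, H, P52, U, E1, F3, N, R, C, S, W, C3, H1.
The only rule concluding Y is R22, which needs M; that is never established.

No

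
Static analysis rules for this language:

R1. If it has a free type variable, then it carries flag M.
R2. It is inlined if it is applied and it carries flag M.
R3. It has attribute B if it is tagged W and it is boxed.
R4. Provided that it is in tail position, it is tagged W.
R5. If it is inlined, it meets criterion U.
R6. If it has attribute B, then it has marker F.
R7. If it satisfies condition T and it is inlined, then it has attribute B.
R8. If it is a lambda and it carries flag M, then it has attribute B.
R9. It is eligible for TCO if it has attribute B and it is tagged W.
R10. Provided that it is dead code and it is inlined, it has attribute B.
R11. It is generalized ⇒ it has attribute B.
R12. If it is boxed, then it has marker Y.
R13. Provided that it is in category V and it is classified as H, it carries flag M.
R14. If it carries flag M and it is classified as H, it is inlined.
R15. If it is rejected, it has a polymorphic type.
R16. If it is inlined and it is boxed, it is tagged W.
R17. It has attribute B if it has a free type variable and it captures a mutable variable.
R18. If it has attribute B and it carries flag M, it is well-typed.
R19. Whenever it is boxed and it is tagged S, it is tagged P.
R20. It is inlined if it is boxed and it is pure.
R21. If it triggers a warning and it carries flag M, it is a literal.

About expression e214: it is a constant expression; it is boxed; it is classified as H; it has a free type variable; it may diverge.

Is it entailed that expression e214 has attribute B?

By R1 (it has a free type variable): it carries flag M.
By R14 (it carries flag M, it is classified as H): it is inlined.
By R16 (it is inlined, it is boxed): it is tagged W.
By R3 (it is tagged W, it is boxed): it has attribute B.

Yes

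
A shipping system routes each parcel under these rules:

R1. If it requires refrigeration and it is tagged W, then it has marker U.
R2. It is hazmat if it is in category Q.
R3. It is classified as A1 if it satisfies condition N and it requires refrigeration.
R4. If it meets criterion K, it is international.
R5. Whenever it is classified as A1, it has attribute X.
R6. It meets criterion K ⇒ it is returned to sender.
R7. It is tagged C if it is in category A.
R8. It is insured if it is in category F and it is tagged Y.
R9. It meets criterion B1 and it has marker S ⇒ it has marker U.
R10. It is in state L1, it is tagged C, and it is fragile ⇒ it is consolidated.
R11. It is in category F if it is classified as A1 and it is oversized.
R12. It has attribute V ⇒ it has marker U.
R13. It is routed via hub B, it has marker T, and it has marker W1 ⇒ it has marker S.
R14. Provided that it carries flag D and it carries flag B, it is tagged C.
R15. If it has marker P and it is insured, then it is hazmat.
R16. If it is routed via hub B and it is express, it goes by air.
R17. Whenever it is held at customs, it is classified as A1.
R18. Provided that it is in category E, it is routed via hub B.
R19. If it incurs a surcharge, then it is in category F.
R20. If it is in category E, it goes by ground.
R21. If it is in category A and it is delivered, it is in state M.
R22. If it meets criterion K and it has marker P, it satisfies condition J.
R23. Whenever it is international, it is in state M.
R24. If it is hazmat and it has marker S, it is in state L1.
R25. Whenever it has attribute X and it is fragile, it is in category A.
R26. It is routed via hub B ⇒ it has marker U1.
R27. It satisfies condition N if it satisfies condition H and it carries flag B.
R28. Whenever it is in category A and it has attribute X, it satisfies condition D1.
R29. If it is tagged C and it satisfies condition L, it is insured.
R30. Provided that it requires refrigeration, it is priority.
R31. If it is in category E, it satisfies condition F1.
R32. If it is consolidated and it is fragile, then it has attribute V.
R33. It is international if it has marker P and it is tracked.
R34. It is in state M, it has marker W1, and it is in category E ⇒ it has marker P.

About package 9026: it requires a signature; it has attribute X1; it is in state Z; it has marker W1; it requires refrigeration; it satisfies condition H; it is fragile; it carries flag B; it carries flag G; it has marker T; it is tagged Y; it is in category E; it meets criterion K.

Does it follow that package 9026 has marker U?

Forward chaining from the given facts derives: is international, is returned to sender, is routed via hub B, goes by ground, is in state M, has marker U1, satisfies condition N, is priority, satisfies condition F1, has marker P, is classified as A1, has attribute X, has marker S, satisfies condition J, is in category A, satisfies condition D1, is tagged C.
Rules concluding "it has marker U": R1 needs "it is tagged W"; R9 needs "it meets criterion B1"; R12 needs "it has attribute V" — none of these are established.

No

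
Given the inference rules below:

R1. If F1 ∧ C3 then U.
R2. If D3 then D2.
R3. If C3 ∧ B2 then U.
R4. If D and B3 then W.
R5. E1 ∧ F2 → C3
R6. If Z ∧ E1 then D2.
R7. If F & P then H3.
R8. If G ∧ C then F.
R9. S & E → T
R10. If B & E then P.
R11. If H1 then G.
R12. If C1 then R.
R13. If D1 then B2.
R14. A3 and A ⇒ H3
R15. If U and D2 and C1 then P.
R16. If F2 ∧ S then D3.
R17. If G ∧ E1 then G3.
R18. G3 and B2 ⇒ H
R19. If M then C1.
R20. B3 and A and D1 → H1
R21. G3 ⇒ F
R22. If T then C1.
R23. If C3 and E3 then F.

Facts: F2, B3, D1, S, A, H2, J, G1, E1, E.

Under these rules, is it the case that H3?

C3  (by R5: E1, F2)
T  (by R9: S, E)
B2  (by R13: D1)
D3  (by R16: F2, S)
H1  (by R20: B3, A, D1)
C1  (by R22: T)
D2  (by R2: D3)
U  (by R3: C3, B2)
G  (by R11: H1)
P  (by R15: U, D2, C1)
G3  (by R17: G, E1)
F  (by R21: G3)
H3  (by R7: F, P)

Yes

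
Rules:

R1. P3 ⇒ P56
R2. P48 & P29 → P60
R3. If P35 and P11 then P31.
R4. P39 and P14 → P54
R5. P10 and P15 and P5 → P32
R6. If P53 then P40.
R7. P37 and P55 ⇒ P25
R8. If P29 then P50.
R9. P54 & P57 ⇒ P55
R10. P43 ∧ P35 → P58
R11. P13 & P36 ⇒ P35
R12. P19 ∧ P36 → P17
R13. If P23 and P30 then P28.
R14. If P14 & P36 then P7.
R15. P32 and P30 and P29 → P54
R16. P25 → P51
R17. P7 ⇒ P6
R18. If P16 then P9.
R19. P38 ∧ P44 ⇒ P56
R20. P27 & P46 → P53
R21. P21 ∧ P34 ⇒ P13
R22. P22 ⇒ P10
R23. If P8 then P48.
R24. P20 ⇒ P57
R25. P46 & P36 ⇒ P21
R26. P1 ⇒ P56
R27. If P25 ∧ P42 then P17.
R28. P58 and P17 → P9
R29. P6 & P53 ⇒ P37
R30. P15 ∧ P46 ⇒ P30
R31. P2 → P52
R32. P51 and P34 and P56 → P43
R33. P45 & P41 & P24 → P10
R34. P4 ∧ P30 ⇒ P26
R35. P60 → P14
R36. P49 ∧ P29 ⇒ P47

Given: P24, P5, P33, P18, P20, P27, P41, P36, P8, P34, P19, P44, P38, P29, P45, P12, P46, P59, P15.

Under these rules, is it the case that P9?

P17  (by R12: P19, P36)
P56  (by R19: P38, P44)
P53  (by R20: P27, P46)
P48  (by R23: P8)
P57  (by R24: P20)
P21  (by R25: P46, P36)
P30  (by R30: P15, P46)
P10  (by R33: P45, P41, P24)
P60  (by R2: P48, P29)
P32  (by R5: P10, P15, P5)
P54  (by R15: P32, P30, P29)
P13  (by R21: P21, P34)
P14  (by R35: P60)
P55  (by R9: P54, P57)
P35  (by R11: P13, P36)
P7  (by R14: P14, P36)
P6  (by R17: P7)
P37  (by R29: P6, P53)
P25  (by R7: P37, P55)
P51  (by R16: P25)
P43  (by R32: P51, P34, P56)
P58  (by R10: P43, P35)
P9  (by R28: P58, P17)

Yes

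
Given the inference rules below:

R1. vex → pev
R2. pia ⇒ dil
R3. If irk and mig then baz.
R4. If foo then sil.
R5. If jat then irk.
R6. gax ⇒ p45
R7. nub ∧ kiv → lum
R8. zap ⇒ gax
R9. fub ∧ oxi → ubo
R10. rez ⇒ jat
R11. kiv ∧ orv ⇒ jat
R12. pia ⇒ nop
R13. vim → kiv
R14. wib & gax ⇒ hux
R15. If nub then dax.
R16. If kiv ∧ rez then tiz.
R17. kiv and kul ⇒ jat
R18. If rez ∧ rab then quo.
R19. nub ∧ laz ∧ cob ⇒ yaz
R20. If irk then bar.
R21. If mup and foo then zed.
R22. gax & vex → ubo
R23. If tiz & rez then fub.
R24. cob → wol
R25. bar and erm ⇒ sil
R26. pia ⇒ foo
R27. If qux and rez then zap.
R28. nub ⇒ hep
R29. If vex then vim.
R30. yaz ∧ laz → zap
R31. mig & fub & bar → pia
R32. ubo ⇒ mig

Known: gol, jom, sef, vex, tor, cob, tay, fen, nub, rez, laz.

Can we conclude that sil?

Yes

jat  (by R10: rez)
yaz  (by R19: nub, laz, cob)
vim  (by R29: vex)
zap  (by R30: yaz, laz)
irk  (by R5: jat)
gax  (by R8: zap)
kiv  (by R13: vim)
tiz  (by R16: kiv, rez)
bar  (by R20: irk)
ubo  (by R22: gax, vex)
fub  (by R23: tiz, rez)
mig  (by R32: ubo)
pia  (by R31: mig, fub, bar)
foo  (by R26: pia)
sil  (by R4: foo)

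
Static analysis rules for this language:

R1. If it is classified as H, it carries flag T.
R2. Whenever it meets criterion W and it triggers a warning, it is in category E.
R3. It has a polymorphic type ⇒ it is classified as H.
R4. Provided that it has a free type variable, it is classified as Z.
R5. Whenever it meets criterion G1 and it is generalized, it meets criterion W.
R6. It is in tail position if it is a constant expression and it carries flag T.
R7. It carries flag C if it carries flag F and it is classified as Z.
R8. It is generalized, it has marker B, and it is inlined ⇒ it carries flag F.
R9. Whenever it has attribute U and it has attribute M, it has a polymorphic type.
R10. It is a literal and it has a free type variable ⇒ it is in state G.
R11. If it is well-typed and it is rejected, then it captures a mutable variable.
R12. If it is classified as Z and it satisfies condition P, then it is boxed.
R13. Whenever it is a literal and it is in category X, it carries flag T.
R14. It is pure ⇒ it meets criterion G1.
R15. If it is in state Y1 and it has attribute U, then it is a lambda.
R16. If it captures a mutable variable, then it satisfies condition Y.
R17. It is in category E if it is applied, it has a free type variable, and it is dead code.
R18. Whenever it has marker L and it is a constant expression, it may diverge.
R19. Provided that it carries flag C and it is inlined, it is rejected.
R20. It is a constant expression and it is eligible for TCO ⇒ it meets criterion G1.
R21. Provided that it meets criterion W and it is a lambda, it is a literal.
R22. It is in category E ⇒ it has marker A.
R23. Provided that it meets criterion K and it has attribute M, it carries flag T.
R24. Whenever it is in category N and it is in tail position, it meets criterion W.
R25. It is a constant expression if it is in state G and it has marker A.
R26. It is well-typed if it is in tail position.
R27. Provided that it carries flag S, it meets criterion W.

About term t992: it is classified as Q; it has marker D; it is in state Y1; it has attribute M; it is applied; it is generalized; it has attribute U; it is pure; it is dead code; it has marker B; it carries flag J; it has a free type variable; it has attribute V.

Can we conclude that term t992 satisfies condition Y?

Forward chaining from the given facts derives: is classified as Z, has a polymorphic type, meets criterion G1, is a lambda, is in category E, has marker A, is classified as H, meets criterion W, is a literal, carries flag T, is in state G, is a constant expression, is in tail position, is well-typed.
The only rule concluding "it satisfies condition Y" is R16, which needs "it captures a mutable variable"; that is never established.

No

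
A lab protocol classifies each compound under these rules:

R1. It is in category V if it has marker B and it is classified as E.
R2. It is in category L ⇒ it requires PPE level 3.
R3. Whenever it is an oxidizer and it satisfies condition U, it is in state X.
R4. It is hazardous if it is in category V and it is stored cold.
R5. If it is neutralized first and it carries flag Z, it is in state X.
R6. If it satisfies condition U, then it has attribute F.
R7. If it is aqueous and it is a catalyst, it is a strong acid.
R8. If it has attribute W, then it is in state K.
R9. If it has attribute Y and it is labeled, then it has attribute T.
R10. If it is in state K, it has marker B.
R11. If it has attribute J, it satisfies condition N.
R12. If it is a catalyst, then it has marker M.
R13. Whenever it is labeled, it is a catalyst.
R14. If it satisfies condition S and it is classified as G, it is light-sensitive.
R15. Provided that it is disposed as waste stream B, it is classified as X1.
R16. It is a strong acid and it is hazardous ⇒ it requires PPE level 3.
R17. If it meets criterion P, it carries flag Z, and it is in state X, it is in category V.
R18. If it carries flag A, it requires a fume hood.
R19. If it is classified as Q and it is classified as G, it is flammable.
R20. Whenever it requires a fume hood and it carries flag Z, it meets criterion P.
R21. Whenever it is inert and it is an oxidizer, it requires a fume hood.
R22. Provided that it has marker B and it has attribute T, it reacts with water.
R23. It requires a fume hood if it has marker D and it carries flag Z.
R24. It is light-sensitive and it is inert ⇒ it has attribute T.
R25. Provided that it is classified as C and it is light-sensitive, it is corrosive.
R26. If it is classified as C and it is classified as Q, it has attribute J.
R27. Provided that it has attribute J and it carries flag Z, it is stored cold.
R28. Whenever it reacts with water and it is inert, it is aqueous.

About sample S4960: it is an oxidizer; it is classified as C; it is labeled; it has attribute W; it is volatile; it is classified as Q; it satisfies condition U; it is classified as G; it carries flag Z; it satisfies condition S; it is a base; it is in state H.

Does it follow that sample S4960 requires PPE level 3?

Forward chaining from the given facts derives: is in state X, has attribute F, is in state K, has marker B, is a catalyst, is light-sensitive, is flammable, is corrosive, has attribute J, is stored cold, satisfies condition N, has marker M.
Rules concluding "it requires PPE level 3": R2 needs "it is in category L"; R16 needs "it is a strong acid" — none of these are established.

No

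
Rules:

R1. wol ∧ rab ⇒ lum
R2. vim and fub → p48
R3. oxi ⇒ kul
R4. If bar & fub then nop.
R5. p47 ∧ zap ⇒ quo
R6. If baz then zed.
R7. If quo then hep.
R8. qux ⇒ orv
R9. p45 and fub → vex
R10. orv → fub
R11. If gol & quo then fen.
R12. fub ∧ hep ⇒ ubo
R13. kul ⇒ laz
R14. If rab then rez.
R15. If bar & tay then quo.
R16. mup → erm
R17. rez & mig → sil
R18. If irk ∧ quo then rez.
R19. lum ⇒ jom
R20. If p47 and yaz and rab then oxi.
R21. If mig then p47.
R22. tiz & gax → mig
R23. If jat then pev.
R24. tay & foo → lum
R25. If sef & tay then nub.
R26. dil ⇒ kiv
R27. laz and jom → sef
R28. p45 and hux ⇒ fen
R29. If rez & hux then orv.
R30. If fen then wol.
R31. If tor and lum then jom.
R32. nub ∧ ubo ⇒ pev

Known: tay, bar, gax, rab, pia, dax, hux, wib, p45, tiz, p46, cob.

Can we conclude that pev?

Forward chaining from the given facts derives: rez, quo, mig, fen, orv, wol, lum, hep, fub, ubo, sil, jom, p47, nop, vex.
Rules concluding pev: R23 needs jat; R32 needs nub — none of these are established.

No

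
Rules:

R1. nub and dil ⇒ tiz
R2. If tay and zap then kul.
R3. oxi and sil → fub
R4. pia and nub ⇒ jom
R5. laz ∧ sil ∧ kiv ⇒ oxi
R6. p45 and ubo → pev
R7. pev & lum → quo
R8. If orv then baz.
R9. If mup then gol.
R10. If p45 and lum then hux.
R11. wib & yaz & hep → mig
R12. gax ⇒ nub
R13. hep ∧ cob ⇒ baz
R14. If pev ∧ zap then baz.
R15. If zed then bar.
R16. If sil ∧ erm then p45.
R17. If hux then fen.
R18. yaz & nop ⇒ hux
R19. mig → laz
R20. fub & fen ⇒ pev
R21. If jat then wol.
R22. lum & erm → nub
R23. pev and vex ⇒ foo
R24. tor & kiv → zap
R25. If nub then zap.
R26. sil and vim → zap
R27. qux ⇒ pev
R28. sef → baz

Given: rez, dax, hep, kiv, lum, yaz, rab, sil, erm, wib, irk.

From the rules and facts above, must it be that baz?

Yes

mig  (by R11: wib, yaz, hep)
p45  (by R16: sil, erm)
laz  (by R19: mig)
nub  (by R22: lum, erm)
zap  (by R25: nub)
oxi  (by R5: laz, sil, kiv)
hux  (by R10: p45, lum)
fen  (by R17: hux)
fub  (by R3: oxi, sil)
pev  (by R20: fub, fen)
baz  (by R14: pev, zap)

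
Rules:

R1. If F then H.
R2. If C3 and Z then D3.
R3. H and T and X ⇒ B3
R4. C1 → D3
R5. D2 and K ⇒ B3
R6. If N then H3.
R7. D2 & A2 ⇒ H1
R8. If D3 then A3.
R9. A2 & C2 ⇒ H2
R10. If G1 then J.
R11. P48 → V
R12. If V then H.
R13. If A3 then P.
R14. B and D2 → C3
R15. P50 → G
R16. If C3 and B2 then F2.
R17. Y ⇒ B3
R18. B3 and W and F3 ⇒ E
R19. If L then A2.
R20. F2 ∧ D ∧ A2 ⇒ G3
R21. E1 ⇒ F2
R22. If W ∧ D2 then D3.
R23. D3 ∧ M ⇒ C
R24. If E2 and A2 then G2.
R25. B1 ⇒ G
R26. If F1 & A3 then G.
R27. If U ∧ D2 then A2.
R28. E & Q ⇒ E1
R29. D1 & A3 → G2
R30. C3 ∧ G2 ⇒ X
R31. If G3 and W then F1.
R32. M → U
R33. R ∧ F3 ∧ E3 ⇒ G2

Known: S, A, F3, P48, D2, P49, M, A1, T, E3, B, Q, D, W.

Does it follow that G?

Forward chaining from the given facts derives: V, H, C3, D3, C, U, A3, P, A2, H1.
Rules concluding G: R15 needs P50; R25 needs B1; R26 needs F1 — none of these are established.

No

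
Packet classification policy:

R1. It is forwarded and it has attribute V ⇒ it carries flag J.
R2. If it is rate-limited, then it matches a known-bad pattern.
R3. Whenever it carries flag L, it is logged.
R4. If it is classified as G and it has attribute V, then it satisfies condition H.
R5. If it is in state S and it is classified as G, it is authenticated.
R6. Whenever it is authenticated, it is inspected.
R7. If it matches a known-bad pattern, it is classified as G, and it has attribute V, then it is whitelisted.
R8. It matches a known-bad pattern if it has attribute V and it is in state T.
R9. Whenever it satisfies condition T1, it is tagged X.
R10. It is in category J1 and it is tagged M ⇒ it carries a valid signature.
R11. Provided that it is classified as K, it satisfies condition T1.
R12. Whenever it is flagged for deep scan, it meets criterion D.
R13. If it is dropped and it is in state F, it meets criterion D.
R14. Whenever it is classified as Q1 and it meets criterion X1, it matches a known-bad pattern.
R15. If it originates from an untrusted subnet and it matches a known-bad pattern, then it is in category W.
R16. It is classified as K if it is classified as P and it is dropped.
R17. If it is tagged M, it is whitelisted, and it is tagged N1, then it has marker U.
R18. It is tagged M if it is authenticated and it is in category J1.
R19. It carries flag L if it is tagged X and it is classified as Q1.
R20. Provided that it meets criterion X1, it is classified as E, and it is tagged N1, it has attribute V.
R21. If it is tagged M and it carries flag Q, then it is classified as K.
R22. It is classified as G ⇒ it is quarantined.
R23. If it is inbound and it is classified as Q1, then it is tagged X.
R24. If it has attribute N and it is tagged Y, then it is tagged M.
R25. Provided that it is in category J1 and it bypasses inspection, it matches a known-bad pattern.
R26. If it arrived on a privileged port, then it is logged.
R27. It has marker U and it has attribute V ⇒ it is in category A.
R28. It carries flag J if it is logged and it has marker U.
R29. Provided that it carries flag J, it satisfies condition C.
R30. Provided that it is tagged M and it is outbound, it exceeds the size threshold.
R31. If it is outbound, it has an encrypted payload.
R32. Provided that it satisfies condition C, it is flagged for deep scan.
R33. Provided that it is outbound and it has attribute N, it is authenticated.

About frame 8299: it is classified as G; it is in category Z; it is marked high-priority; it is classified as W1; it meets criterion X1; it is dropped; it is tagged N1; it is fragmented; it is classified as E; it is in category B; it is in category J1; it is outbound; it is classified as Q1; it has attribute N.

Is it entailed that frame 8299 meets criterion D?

No

Forward chaining from the given facts derives: matches a known-bad pattern, has attribute V, is quarantined, has an encrypted payload, is authenticated, satisfies condition H, is inspected, is whitelisted, is tagged M, exceeds the size threshold, carries a valid signature, has marker U, is in category A.
Rules concluding "it meets criterion D": R12 needs "it is flagged for deep scan"; R13 needs "it is in state F" — none of these are established.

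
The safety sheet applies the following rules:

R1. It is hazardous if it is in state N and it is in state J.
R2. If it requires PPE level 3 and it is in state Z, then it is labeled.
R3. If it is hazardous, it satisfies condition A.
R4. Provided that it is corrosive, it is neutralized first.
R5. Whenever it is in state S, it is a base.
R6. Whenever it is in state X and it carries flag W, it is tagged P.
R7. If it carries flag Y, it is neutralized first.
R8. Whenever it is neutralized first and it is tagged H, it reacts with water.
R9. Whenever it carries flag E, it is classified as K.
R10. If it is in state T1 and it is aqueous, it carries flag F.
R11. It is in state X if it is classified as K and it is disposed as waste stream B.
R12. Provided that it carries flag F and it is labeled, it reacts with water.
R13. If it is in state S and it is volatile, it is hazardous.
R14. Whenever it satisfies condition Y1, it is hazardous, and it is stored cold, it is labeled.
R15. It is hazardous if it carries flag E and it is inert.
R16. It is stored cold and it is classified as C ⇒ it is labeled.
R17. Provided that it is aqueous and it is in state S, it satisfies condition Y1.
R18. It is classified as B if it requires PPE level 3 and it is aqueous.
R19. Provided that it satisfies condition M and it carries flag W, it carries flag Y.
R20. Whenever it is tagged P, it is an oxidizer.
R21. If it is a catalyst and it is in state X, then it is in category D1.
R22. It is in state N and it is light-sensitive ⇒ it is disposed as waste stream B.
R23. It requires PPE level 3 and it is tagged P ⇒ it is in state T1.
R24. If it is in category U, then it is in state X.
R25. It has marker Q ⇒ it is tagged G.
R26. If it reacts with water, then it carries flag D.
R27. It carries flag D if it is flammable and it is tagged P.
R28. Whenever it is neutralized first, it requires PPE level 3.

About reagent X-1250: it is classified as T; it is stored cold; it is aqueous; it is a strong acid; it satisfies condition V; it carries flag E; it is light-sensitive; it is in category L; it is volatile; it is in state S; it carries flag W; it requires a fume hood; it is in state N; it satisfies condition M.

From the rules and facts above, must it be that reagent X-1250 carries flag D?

Yes

By R9 (it carries flag E): it is classified as K.
By R13 (it is in state S, it is volatile): it is hazardous.
By R17 (it is aqueous, it is in state S): it satisfies condition Y1.
By R19 (it satisfies condition M, it carries flag W): it carries flag Y.
By R22 (it is in state N, it is light-sensitive): it is disposed as waste stream B.
By R7 (it carries flag Y): it is neutralized first.
By R11 (it is classified as K, it is disposed as waste stream B): it is in state X.
By R14 (it satisfies condition Y1, it is hazardous, it is stored cold): it is labeled.
By R28 (it is neutralized first): it requires PPE level 3.
By R6 (it is in state X, it carries flag W): it is tagged P.
By R23 (it requires PPE level 3, it is tagged P): it is in state T1.
By R10 (it is in state T1, it is aqueous): it carries flag F.
By R12 (it carries flag F, it is labeled): it reacts with water.
By R26 (it reacts with water): it carries flag D.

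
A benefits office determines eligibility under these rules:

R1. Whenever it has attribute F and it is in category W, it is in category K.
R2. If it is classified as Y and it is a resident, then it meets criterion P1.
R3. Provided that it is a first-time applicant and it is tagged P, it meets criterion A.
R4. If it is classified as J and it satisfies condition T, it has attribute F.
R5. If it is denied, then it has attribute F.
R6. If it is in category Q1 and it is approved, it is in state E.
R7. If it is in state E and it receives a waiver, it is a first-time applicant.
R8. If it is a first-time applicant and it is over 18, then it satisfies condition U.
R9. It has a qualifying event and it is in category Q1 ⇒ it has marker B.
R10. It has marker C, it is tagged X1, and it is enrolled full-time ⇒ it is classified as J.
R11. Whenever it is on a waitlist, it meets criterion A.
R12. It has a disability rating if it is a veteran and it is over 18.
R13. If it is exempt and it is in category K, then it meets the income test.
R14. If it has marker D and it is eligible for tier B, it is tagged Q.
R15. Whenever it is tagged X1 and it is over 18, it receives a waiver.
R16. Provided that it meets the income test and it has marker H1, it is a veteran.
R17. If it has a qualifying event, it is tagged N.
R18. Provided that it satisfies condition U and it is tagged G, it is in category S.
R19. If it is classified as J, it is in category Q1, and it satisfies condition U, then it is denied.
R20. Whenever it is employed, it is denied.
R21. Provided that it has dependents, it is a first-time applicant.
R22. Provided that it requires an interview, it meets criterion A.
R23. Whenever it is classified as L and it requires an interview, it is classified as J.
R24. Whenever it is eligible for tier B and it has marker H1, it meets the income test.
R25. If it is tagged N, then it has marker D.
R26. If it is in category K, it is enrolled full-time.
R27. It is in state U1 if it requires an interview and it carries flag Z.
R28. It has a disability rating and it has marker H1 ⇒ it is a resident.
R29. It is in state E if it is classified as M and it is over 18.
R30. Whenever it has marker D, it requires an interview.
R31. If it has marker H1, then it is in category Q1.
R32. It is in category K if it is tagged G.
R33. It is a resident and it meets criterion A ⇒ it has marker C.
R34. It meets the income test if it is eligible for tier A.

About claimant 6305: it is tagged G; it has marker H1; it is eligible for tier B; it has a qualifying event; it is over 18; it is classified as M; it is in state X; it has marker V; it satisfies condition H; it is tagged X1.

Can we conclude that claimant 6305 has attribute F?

By R15 (it is tagged X1, it is over 18): it receives a waiver.
By R17 (it has a qualifying event): it is tagged N.
By R24 (it is eligible for tier B, it has marker H1): it meets the income test.
By R25 (it is tagged N): it has marker D.
By R29 (it is classified as M, it is over 18): it is in state E.
By R30 (it has marker D): it requires an interview.
By R31 (it has marker H1): it is in category Q1.
By R32 (it is tagged G): it is in category K.
By R7 (it is in state E, it receives a waiver): it is a first-time applicant.
By R8 (it is a first-time applicant, it is over 18): it satisfies condition U.
By R16 (it meets the income test, it has marker H1): it is a veteran.
By R22 (it requires an interview): it meets criterion A.
By R26 (it is in category K): it is enrolled full-time.
By R12 (it is a veteran, it is over 18): it has a disability rating.
By R28 (it has a disability rating, it has marker H1): it is a resident.
By R33 (it is a resident, it meets criterion A): it has marker C.
By R10 (it has marker C, it is tagged X1, it is enrolled full-time): it is classified as J.
By R19 (it is classified as J, it is in category Q1, it satisfies condition U): it is denied.
By R5 (it is denied): it has attribute F.

Yes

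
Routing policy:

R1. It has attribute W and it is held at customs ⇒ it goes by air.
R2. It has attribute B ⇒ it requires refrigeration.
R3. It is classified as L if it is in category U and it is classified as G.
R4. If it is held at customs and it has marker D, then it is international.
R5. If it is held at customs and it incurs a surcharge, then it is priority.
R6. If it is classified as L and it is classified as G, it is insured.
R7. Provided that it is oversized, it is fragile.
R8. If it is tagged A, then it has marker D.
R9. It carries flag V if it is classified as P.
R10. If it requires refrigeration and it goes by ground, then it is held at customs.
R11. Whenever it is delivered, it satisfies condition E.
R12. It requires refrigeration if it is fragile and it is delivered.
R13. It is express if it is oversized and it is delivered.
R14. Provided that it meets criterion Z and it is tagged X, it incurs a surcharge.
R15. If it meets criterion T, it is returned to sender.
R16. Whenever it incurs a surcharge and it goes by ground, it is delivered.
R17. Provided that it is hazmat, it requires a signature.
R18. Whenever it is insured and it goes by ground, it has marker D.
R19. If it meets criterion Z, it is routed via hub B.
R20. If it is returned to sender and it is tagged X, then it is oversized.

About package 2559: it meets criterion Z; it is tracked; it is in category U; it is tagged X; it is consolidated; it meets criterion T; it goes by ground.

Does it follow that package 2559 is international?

No

Forward chaining from the given facts derives: incurs a surcharge, is returned to sender, is delivered, is routed via hub B, is oversized, is fragile, satisfies condition E, requires refrigeration, is express, is held at customs, is priority.
The only rule concluding "it is international" is R4, which needs "it has marker D"; that is never established.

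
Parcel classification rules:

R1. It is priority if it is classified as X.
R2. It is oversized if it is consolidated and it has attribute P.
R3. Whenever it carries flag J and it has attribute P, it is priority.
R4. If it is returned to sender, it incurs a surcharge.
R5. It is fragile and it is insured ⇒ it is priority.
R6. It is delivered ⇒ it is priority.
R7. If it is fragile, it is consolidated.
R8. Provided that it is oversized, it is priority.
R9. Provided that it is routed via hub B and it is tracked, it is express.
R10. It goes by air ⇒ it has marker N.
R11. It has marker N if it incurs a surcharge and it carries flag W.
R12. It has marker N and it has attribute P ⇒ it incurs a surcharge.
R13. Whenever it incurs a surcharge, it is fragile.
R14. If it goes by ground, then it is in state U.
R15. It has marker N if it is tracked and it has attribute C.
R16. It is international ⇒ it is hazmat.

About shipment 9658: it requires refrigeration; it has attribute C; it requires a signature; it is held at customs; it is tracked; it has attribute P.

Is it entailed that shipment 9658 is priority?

Yes

By R15 (it is tracked, it has attribute C): it has marker N.
By R12 (it has marker N, it has attribute P): it incurs a surcharge.
By R13 (it incurs a surcharge): it is fragile.
By R7 (it is fragile): it is consolidated.
By R2 (it is consolidated, it has attribute P): it is oversized.
By R8 (it is oversized): it is priority.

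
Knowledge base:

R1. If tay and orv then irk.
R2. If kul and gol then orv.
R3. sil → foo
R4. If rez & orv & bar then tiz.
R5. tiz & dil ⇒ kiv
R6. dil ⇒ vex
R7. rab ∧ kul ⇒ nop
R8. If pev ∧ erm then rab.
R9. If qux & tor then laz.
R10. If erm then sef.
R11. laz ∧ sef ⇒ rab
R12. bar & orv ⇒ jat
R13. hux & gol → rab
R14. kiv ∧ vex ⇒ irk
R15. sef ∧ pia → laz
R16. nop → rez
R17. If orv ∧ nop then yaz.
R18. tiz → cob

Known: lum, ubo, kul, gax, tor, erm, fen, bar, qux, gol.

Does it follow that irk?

No

Forward chaining from the given facts derives: orv, laz, sef, rab, jat, nop, rez, yaz, tiz, cob.
Rules concluding irk: R1 needs tay; R14 needs kiv — none of these are established.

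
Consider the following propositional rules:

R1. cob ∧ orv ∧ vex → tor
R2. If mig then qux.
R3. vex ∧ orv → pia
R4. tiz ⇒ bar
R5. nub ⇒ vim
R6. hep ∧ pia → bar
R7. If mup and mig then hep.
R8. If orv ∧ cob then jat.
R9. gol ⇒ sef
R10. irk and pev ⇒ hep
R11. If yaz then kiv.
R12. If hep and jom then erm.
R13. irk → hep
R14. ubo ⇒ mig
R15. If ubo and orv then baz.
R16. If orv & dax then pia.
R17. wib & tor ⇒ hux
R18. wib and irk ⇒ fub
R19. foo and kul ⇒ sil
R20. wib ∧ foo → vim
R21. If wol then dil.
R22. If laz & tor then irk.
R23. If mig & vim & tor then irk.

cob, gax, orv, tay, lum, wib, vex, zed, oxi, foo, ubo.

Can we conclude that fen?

No

Forward chaining from the given facts derives: tor, pia, jat, mig, baz, hux, vim, irk, qux, hep, fub, bar.
No rule has fen as its conclusion, and it is not among the given facts.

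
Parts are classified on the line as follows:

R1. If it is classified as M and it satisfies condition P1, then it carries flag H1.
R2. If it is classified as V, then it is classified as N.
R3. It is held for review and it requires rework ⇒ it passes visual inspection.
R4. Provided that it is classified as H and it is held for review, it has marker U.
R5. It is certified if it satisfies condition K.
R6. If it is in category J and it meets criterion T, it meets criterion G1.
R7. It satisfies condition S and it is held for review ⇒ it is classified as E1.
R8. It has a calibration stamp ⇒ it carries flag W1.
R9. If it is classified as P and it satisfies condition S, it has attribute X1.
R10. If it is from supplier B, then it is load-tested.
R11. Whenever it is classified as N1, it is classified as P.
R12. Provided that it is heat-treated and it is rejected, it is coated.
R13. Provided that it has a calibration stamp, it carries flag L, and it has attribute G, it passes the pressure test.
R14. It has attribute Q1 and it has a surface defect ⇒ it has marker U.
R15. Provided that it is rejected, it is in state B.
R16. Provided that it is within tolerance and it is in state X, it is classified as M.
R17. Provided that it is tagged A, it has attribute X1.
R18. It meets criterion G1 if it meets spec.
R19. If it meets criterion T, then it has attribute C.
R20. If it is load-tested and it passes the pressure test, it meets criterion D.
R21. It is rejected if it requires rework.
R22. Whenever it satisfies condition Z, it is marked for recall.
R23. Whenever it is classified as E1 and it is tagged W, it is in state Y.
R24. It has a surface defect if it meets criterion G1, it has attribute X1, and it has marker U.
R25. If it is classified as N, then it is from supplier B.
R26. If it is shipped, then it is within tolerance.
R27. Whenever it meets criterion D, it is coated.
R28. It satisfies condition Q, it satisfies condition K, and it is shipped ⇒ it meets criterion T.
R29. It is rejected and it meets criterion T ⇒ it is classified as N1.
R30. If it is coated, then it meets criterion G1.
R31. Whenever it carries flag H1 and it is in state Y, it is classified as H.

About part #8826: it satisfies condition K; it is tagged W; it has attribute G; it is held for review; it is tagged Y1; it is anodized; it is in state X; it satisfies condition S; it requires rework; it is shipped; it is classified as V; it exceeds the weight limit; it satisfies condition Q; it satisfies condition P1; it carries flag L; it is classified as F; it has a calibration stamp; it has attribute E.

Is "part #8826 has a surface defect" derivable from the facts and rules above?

By R2 (it is classified as V): it is classified as N.
By R7 (it satisfies condition S, it is held for review): it is classified as E1.
By R13 (it has a calibration stamp, it carries flag L, it has attribute G): it passes the pressure test.
By R21 (it requires rework): it is rejected.
By R23 (it is classified as E1, it is tagged W): it is in state Y.
By R25 (it is classified as N): it is from supplier B.
By R26 (it is shipped): it is within tolerance.
By R28 (it satisfies condition Q, it satisfies condition K, it is shipped): it meets criterion T.
By R29 (it is rejected, it meets criterion T): it is classified as N1.
By R10 (it is from supplier B): it is load-tested.
By R11 (it is classified as N1): it is classified as P.
By R16 (it is within tolerance, it is in state X): it is classified as M.
By R20 (it is load-tested, it passes the pressure test): it meets criterion D.
By R27 (it meets criterion D): it is coated.
By R30 (it is coated): it meets criterion G1.
By R1 (it is classified as M, it satisfies condition P1): it carries flag H1.
By R9 (it is classified as P, it satisfies condition S): it has attribute X1.
By R31 (it carries flag H1, it is in state Y): it is classified as H.
By R4 (it is classified as H, it is held for review): it has marker U.
By R24 (it meets criterion G1, it has attribute X1, it has marker U): it has a surface defect.

Yes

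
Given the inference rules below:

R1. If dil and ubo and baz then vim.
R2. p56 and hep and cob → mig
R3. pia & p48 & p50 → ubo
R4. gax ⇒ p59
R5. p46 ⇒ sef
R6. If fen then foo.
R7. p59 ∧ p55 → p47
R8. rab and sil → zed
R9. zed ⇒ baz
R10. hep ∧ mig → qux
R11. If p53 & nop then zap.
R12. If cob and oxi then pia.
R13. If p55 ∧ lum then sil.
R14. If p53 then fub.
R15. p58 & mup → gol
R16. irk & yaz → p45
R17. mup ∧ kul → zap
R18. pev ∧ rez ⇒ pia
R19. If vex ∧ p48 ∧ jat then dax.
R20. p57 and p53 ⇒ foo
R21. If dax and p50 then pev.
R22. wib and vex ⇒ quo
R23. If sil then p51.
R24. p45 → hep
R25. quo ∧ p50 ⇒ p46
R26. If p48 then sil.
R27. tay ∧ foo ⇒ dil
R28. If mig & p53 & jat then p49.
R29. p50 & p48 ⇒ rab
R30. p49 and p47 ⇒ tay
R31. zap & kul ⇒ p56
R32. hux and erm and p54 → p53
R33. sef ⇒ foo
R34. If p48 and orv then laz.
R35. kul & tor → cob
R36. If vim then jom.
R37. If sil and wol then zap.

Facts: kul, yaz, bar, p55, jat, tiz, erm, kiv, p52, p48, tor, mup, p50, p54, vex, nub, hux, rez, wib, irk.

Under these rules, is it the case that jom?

No

Forward chaining from the given facts derives: p45, zap, dax, pev, quo, hep, p46, sil, rab, p56, p53, cob, mig, sef, zed, baz, qux, fub, pia, p51, p49, foo, ubo.
The only rule concluding jom is R36, which needs vim; that is never established.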